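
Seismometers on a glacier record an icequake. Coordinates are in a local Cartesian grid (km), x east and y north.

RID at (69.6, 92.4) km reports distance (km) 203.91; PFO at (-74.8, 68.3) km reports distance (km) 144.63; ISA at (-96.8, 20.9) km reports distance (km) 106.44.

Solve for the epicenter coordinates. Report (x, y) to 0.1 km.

Circle about each station: (x − 69.6)² + (y − 92.4)² = 203.91²; (x + 74.8)² + (y − 68.3)² = 144.63²; (x + 96.8)² + (y − 20.9)² = 106.44².
Subtracting pairs of circle equations eliminates x²+y² and gives linear equations (the radical axes):
-288.8 x − 48.2 y = 17539.46
-332.8 x − 143.0 y = 26674.94
Solving the 2×2 system: x ≈ -48.4, y ≈ -73.9 km.
Check against RID (with the unrounded x, y): √((x − 69.6)²+(y − 92.4)²) = 203.91 ≈ 203.91 km. ✓

x ≈ -48.4 km, y ≈ -73.9 km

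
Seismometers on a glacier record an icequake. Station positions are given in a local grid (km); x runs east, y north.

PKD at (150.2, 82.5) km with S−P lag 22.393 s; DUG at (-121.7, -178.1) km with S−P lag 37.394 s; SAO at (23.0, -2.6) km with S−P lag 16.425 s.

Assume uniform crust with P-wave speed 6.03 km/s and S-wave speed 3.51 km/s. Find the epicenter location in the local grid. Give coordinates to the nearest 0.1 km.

Distance from S−P lag: d = Δt · v_P v_S / (v_P − v_S) = Δt · (6.03·3.51)/(6.03−3.51) ≈ 8.3989·Δt.
So d_PKD = 188.08, d_DUG = 314.07, d_SAO = 137.95 km.
Circle about each station: (x − 150.2)² + (y − 82.5)² = 188.08²; (x + 121.7)² + (y + 178.1)² = 314.07²; (x − 23.0)² + (y + 2.6)² = 137.95².
Subtracting the PKD equation from the DUG and SAO equations removes the quadratic terms:
-543.8 x − 521.2 y = -46101.67
-254.4 x − 170.2 y = -12486.65
Solving the 2×2 system: x ≈ -33.4, y ≈ 123.3 km.

(-33.4, 123.3)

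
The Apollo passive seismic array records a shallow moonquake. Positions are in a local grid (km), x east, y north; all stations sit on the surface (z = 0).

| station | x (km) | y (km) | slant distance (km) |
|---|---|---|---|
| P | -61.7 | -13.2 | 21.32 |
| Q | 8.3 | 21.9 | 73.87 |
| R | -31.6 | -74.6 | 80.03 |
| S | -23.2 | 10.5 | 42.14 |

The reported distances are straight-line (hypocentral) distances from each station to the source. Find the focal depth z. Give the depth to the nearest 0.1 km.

Each station gives a sphere (x−x_i)² + (y−y_i)² + z² = d_i² (stations at z=0).
Subtracting the P sphere from Q and R: z² cancels, leaving linear equations in x and y:
140.0 x + 70.2 y = -8434.86
60.2 x − 122.8 y = -3367.67
Solving: x ≈ -59.399, y ≈ -1.695 km (keep extra digits for the depth step; rounded: -59.4, -1.7).
Then from the P sphere: z² = 21.32² − (x + 61.7)² − (y + 13.2)² with x = -59.399, y = -1.695, so z ≈ 17.801 ≈ 17.8 km.
Check against S (with the unrounded solution): distance 42.14 ≈ 42.14 km. ✓

z ≈ 17.8 km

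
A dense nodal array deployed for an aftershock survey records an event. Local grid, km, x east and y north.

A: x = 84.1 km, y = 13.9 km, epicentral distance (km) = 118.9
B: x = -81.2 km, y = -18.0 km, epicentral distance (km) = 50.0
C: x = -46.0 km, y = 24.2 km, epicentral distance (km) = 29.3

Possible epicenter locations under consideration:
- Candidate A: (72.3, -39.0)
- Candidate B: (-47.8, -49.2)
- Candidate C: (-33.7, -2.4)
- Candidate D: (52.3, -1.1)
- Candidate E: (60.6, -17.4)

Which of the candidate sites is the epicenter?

For each candidate, compare |candidate − station| to the reported distance:
Candidate A: residuals A 64.7, B 104.9, C 104.8 → max 104.9 km
Candidate B: residuals A 27.3, B 4.3, C 44.1 → max 44.1 km
Candidate C: residuals A 0.0, B 0.0, C 0.0 → max 0.0 km
Candidate D: residuals A 83.7, B 84.6, C 72.2 → max 84.6 km
Candidate E: residuals A 79.8, B 91.8, C 85.1 → max 91.8 km
Only Candidate C has all residuals ≈ 0.

Candidate C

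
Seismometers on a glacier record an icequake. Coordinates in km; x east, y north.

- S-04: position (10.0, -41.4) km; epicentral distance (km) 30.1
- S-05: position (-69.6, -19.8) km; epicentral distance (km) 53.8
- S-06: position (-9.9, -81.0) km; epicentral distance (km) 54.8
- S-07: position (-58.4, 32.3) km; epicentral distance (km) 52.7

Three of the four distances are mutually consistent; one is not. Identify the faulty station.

S-07

Solve using three stations at a time. Using S-04, S-05, S-06 (subtract circle equations pairwise → linear system) gives (x, y) ≈ (-16.2, -26.6).
Distances from that point to each station vs reported:
  S-04: calculated 30.1 vs reported 30.1 → residual 0.0 km
  S-05: calculated 53.8 vs reported 53.8 → residual 0.0 km
  S-06: calculated 54.8 vs reported 54.8 → residual 0.0 km
  S-07: calculated 72.4 vs reported 52.7 → residual 19.7 km
S-04, S-05, S-06 are mutually consistent (residuals ≈ 0); S-07 is off by 19.7 km.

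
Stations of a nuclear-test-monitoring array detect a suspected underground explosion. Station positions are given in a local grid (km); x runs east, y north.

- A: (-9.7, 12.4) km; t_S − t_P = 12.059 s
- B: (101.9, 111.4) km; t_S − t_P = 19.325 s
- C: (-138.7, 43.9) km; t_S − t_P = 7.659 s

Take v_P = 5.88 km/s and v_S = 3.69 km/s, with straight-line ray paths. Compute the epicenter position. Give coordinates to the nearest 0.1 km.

Distance from S−P lag: d = Δt · v_P v_S / (v_P − v_S) = Δt · (5.88·3.69)/(5.88−3.69) ≈ 9.9074·Δt.
So d_A = 119.47, d_B = 191.46, d_C = 75.88 km.
Circle about each station: (x + 9.7)² + (y − 12.4)² = 119.47²; (x − 101.9)² + (y − 111.4)² = 191.46²; (x + 138.7)² + (y − 43.9)² = 75.88².
Subtracting the A equation from the B and C equations removes the quadratic terms:
223.2 x + 198.0 y = 161.87
-258.0 x + 63.0 y = 29432.36
Solving the 2×2 system: x ≈ -89.3, y ≈ 101.5 km.

x ≈ -89.3 km, y ≈ 101.5 km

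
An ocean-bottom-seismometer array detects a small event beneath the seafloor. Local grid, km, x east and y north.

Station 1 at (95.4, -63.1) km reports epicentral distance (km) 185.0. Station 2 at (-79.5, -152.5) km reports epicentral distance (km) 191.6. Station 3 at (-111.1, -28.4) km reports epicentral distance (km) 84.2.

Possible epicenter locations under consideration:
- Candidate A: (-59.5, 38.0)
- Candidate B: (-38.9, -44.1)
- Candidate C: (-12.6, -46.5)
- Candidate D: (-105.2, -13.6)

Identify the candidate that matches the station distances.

For each candidate, compare |candidate − station| to the reported distance:
Candidate A: residuals Station 1 0.0, Station 2 0.1, Station 3 0.1 → max 0.1 km
Candidate B: residuals Station 1 49.4, Station 2 75.8, Station 3 10.3 → max 75.8 km
Candidate C: residuals Station 1 75.7, Station 2 66.3, Station 3 15.9 → max 75.7 km
Candidate D: residuals Station 1 21.6, Station 2 50.3, Station 3 68.3 → max 68.3 km
Only Candidate A has all residuals ≈ 0.

Candidate A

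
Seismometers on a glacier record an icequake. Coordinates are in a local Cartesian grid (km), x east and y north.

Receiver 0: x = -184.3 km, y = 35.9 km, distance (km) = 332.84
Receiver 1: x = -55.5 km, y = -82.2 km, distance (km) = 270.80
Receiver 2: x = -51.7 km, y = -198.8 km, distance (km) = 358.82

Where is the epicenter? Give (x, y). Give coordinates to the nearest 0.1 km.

(141.6, 103.5)

Circle about each station: (x + 184.3)² + (y − 35.9)² = 332.84²; (x + 55.5)² + (y + 82.2)² = 270.80²; (x + 51.7)² + (y + 198.8)² = 358.82².
Subtracting the Receiver 0 equation from the Receiver 1 and Receiver 2 equations removes the quadratic terms:
257.6 x − 236.2 y = 12031.62
265.2 x − 469.4 y = -11030.30
Solving the 2×2 system: x ≈ 141.6, y ≈ 103.5 km.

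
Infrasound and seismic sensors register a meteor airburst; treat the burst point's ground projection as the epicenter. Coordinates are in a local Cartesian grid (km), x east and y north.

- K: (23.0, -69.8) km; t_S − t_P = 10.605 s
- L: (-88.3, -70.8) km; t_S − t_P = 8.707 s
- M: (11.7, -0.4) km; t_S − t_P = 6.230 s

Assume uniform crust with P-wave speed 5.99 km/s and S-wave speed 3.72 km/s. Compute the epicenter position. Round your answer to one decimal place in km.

Distance from S−P lag: d = Δt · v_P v_S / (v_P − v_S) = Δt · (5.99·3.72)/(5.99−3.72) ≈ 9.8162·Δt.
So d_K = 104.10, d_L = 85.47, d_M = 61.15 km.
Circle about each station: (x − 23.0)² + (y + 69.8)² = 104.10²; (x + 88.3)² + (y + 70.8)² = 85.47²; (x − 11.7)² + (y + 0.4)² = 61.15².
Subtracting the K equation from the L and M equations removes the quadratic terms:
-222.6 x − 2.0 y = 10940.18
-22.6 x + 138.8 y = 1833.50
Solving the 2×2 system: x ≈ -49.2, y ≈ 5.2 km.

-49.2 km east, 5.2 km north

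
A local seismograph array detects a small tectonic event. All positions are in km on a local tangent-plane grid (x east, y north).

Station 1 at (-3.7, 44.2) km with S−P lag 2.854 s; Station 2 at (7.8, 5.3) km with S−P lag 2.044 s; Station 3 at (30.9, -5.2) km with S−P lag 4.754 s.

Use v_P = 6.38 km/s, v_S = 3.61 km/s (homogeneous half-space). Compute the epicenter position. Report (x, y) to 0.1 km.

Distance from S−P lag: d = Δt · v_P v_S / (v_P − v_S) = Δt · (6.38·3.61)/(6.38−3.61) ≈ 8.3147·Δt.
So d_Station 1 = 23.73, d_Station 2 = 17.00, d_Station 3 = 39.53 km.
Circle about each station: (x + 3.7)² + (y − 44.2)² = 23.73²; (x − 7.8)² + (y − 5.3)² = 17.00²; (x − 30.9)² + (y + 5.2)² = 39.53².
Subtracting the Station 1 equation from the Station 2 and Station 3 equations removes the quadratic terms:
23.0 x − 77.8 y = -1604.29
69.2 x − 98.8 y = -1984.99
Solving the 2×2 system: x ≈ 1.3, y ≈ 21.0 km.

(1.3, 21.0)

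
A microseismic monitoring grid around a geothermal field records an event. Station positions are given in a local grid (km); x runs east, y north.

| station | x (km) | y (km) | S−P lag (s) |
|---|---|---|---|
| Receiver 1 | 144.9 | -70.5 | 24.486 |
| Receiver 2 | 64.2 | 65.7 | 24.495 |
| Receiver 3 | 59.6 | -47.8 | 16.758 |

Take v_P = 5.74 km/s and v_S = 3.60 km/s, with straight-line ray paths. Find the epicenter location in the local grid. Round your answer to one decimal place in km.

Distance from S−P lag: d = Δt · v_P v_S / (v_P − v_S) = Δt · (5.74·3.60)/(5.74−3.60) ≈ 9.6561·Δt.
So d_Receiver 1 = 236.44, d_Receiver 2 = 236.53, d_Receiver 3 = 161.82 km.
Circle about each station: (x − 144.9)² + (y + 70.5)² = 236.44²; (x − 64.2)² + (y − 65.7)² = 236.53²; (x − 59.6)² + (y + 47.8)² = 161.82².
Subtracting the Receiver 1 equation from the Receiver 2 and Receiver 3 equations removes the quadratic terms:
-161.4 x + 272.4 y = -17570.70
-170.6 x + 45.4 y = 9588.90
Solving the 2×2 system: x ≈ -87.1, y ≈ -116.1 km.

x ≈ -87.1 km, y ≈ -116.1 km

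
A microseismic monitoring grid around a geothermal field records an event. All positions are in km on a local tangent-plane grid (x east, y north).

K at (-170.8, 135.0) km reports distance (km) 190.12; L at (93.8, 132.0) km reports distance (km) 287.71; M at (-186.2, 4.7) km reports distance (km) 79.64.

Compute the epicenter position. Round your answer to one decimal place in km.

Circle about each station: (x + 170.8)² + (y − 135.0)² = 190.12²; (x − 93.8)² + (y − 132.0)² = 287.71²; (x + 186.2)² + (y − 4.7)² = 79.64².
Subtracting pairs of circle equations eliminates x²+y² and gives linear equations (the radical axes):
529.2 x − 6.0 y = -67806.63
-30.8 x − 260.6 y = 17097.97
Solving the 2×2 system: x ≈ -128.7, y ≈ -50.4 km.
Check against K (with the unrounded x, y): √((x + 170.8)²+(y − 135.0)²) = 190.12 ≈ 190.12 km. ✓

(-128.7, -50.4)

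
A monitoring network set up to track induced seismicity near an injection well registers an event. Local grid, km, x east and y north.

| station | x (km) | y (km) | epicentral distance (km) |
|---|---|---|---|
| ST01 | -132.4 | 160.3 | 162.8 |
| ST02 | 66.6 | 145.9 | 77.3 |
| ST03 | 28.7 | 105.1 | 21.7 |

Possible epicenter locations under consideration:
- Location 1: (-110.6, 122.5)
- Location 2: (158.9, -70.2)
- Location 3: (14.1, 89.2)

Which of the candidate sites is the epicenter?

For each candidate, compare |candidate − station| to the reported distance:
Location 1: residuals ST01 119.2, ST02 101.4, ST03 118.7 → max 119.2 km
Location 2: residuals ST01 208.7, ST02 157.7, ST03 196.7 → max 208.7 km
Location 3: residuals ST01 0.0, ST02 0.0, ST03 0.1 → max 0.1 km
Only Location 3 has all residuals ≈ 0.

Location 3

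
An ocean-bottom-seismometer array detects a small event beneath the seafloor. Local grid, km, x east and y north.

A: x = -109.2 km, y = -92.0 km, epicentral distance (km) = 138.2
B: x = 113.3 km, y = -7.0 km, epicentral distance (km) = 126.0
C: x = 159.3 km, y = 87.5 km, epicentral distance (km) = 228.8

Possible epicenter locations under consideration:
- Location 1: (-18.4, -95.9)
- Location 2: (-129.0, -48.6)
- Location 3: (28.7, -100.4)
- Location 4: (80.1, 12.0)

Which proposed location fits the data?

For each candidate, compare |candidate − station| to the reported distance:
Location 1: residuals A 47.3, B 32.9, C 26.6 → max 47.3 km
Location 2: residuals A 90.5, B 119.8, C 90.0 → max 119.8 km
Location 3: residuals A 0.0, B 0.0, C 0.0 → max 0.0 km
Location 4: residuals A 77.8, B 87.7, C 119.4 → max 119.4 km
Only Location 3 has all residuals ≈ 0.

Location 3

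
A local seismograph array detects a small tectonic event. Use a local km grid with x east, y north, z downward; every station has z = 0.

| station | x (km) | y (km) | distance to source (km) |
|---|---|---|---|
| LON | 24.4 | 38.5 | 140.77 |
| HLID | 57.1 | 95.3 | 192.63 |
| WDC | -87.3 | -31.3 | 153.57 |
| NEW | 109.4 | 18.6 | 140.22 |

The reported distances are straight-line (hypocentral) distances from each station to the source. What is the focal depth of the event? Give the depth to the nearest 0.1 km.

Each station gives a sphere (x−x_i)² + (y−y_i)² + z² = d_i² (stations at z=0).
Subtracting the LON sphere from HLID and WDC: z² cancels, leaving linear equations in x and y:
65.4 x + 113.6 y = -7025.23
-223.4 x − 139.6 y = 2755.82
Solving: x ≈ 41.091, y ≈ -85.498 km (keep extra digits for the depth step; rounded: 41.1, -85.5).
Then from the LON sphere: z² = 140.77² − (x − 24.4)² − (y − 38.5)² with x = 41.091, y = -85.498, so z ≈ 64.514 ≈ 64.5 km.
Check against NEW (with the unrounded solution): distance 140.23 ≈ 140.22 km. ✓

64.5 km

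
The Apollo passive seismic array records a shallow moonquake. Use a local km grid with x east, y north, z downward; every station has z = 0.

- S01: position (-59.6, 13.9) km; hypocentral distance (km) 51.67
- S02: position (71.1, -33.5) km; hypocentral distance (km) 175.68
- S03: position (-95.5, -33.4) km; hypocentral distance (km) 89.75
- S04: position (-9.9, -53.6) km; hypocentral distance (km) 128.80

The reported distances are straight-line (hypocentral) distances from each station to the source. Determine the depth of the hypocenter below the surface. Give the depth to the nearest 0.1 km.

31.0 km

Each station gives a sphere (x−x_i)² + (y−y_i)² + z² = d_i² (stations at z=0).
Subtracting the S01 sphere from S02 and S03: z² cancels, leaving linear equations in x and y:
261.4 x − 94.8 y = -25761.58
-71.8 x − 94.6 y = 1105.17
Solving: x ≈ -80.603, y ≈ 49.494 km (keep extra digits for the depth step; rounded: -80.6, 49.5).
Then from the S01 sphere: z² = 51.67² − (x + 59.6)² − (y − 13.9)² with x = -80.603, y = 49.494, so z ≈ 31.012 ≈ 31.0 km.
Check against S04 (with the unrounded solution): distance 128.80 ≈ 128.80 km. ✓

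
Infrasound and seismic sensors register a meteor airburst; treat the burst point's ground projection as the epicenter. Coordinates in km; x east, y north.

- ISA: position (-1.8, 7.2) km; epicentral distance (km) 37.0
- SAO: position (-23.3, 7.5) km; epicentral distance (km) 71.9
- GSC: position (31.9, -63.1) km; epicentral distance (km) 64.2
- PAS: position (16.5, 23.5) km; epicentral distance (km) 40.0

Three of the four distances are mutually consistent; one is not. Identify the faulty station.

ISA

Solve using three stations at a time. Using SAO, GSC, PAS (subtract circle equations pairwise → linear system) gives (x, y) ≈ (48.1, -1.0).
Distances from that point to each station vs reported:
  ISA: calculated 50.5 vs reported 37.0 → residual 13.5 km
  SAO: calculated 71.9 vs reported 71.9 → residual 0.0 km
  GSC: calculated 64.2 vs reported 64.2 → residual 0.0 km
  PAS: calculated 40.0 vs reported 40.0 → residual 0.0 km
SAO, GSC, PAS are mutually consistent (residuals ≈ 0); ISA is off by 13.5 km.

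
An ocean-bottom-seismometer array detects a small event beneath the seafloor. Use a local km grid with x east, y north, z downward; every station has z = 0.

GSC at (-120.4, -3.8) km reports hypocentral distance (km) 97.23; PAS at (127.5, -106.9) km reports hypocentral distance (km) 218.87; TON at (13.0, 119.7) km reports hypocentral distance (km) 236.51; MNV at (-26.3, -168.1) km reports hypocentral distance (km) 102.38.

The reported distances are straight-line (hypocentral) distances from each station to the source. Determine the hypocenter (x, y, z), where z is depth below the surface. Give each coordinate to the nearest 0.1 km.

Each station gives a sphere (x−x_i)² + (y−y_i)² + z² = d_i² (stations at z=0).
Subtracting the GSC sphere from PAS and TON: z² cancels, leaving linear equations in x and y:
495.8 x − 206.2 y = -25277.14
266.8 x + 247.0 y = -46496.82
Solving: x ≈ -89.201, y ≈ -91.895 km (keep extra digits for the depth step; rounded: -89.2, -91.9).
Then from the GSC sphere: z² = 97.23² − (x + 120.4)² − (y + 3.8)² with x = -89.201, y = -91.895, so z ≈ 26.825 ≈ 26.8 km.
Check against MNV (with the unrounded solution): distance 102.39 ≈ 102.38 km. ✓

x ≈ -89.2 km, y ≈ -91.9 km, depth ≈ 26.8 km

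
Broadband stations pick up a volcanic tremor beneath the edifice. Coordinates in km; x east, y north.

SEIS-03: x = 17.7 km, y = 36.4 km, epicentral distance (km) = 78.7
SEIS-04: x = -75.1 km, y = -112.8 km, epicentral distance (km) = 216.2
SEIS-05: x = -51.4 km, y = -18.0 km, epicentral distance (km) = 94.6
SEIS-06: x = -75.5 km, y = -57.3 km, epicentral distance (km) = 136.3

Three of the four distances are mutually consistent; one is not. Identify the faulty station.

SEIS-04

Solve using three stations at a time. Using SEIS-03, SEIS-05, SEIS-06 (subtract circle equations pairwise → linear system) gives (x, y) ≈ (-50.0, 76.6).
Distances from that point to each station vs reported:
  SEIS-03: calculated 78.7 vs reported 78.7 → residual 0.0 km
  SEIS-04: calculated 191.0 vs reported 216.2 → residual 25.2 km
  SEIS-05: calculated 94.6 vs reported 94.6 → residual 0.0 km
  SEIS-06: calculated 136.3 vs reported 136.3 → residual 0.0 km
SEIS-03, SEIS-05, SEIS-06 are mutually consistent (residuals ≈ 0); SEIS-04 is off by 25.2 km.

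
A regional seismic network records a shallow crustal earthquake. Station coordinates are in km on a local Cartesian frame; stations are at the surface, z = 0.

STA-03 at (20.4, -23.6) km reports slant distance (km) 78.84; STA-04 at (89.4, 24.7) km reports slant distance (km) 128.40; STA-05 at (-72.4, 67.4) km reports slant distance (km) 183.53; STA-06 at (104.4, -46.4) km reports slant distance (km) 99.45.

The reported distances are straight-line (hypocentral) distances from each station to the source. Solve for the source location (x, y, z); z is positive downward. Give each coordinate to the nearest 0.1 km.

Each station gives a sphere (x−x_i)² + (y−y_i)² + z² = d_i² (stations at z=0).
Subtracting the STA-03 sphere from STA-04 and STA-05: z² cancels, leaving linear equations in x and y:
138.0 x + 96.6 y = -2641.48
-185.6 x + 182.0 y = -18656.12
Solving: x ≈ 30.699, y ≈ -71.200 km (keep extra digits for the depth step; rounded: 30.7, -71.2).
Then from the STA-03 sphere: z² = 78.84² − (x − 20.4)² − (y + 23.6)² with x = 30.699, y = -71.200, so z ≈ 61.999 ≈ 62.0 km.
Check against STA-06 (with the unrounded solution): distance 99.45 ≈ 99.45 km. ✓

x ≈ 30.7 km, y ≈ -71.2 km, depth ≈ 62.0 km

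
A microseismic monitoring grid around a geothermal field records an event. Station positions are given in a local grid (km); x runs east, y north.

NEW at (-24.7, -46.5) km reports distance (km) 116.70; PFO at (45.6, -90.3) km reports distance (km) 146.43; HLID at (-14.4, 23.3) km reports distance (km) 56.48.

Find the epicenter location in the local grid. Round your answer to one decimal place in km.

32.0 km east, 55.5 km north

Circle about each station: (x + 24.7)² + (y + 46.5)² = 116.70²; (x − 45.6)² + (y + 90.3)² = 146.43²; (x + 14.4)² + (y − 23.3)² = 56.48².
Subtracting pairs of circle equations eliminates x²+y² and gives linear equations (the radical axes):
140.6 x − 87.6 y = -361.74
20.6 x + 139.6 y = 8406.81
Solving the 2×2 system: x ≈ 32.0, y ≈ 55.5 km.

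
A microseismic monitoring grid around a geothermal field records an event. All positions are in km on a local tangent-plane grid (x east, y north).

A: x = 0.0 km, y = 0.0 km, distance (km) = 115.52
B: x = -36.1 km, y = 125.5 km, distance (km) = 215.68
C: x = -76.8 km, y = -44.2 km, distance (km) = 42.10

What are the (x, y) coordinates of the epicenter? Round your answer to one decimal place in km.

(-76.8, -86.3)

Circle about each station: x² + y² = 115.52²; (x + 36.1)² + (y − 125.5)² = 215.68²; (x + 76.8)² + (y + 44.2)² = 42.10².
Subtracting pairs of circle equations eliminates x²+y² and gives linear equations (the radical axes):
-72.2 x + 251.0 y = -16119.53
-153.6 x − 88.4 y = 19424.34
Solving the 2×2 system: x ≈ -76.8, y ≈ -86.3 km.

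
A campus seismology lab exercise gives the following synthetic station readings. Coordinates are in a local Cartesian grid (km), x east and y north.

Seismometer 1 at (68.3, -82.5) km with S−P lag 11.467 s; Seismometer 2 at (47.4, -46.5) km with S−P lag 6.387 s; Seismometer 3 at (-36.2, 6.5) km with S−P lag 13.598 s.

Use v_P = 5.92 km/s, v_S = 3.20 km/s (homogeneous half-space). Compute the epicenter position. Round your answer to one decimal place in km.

Distance from S−P lag: d = Δt · v_P v_S / (v_P − v_S) = Δt · (5.92·3.20)/(5.92−3.20) ≈ 6.9647·Δt.
So d_Seismometer 1 = 79.86, d_Seismometer 2 = 44.48, d_Seismometer 3 = 94.71 km.
Circle about each station: (x − 68.3)² + (y + 82.5)² = 79.86²; (x − 47.4)² + (y + 46.5)² = 44.48²; (x + 36.2)² + (y − 6.5)² = 94.71².
Subtracting pairs of circle equations eliminates x²+y² and gives linear equations (the radical axes):
-41.8 x + 72.0 y = -2662.98
-209.0 x + 178.0 y = -12710.81
Solving the 2×2 system: x ≈ 58.0, y ≈ -3.3 km.
Check against Seismometer 1 (with the unrounded x, y): √((x − 68.3)²+(y + 82.5)²) = 79.85 ≈ 79.86 km. ✓

x ≈ 58.0 km, y ≈ -3.3 km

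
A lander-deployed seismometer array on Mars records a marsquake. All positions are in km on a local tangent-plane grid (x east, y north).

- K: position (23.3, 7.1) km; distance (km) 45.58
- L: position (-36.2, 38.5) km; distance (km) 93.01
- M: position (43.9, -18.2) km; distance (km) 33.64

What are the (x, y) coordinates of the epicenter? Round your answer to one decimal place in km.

x ≈ 16.7 km, y ≈ -38.0 km

Circle about each station: (x − 23.3)² + (y − 7.1)² = 45.58²; (x + 36.2)² + (y − 38.5)² = 93.01²; (x − 43.9)² + (y + 18.2)² = 33.64².
Subtracting the K equation from the L and M equations removes the quadratic terms:
-119.0 x + 62.8 y = -4373.93
41.2 x − 50.6 y = 2611.04
Solving the 2×2 system: x ≈ 16.7, y ≈ -38.0 km.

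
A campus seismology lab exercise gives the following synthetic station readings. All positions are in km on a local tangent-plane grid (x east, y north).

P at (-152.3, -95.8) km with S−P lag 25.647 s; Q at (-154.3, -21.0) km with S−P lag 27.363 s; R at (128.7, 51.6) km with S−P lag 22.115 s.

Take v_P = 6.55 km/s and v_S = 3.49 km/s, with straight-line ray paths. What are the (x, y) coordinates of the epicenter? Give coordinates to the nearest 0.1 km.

x ≈ 39.1 km, y ≈ -87.2 km

Distance from S−P lag: d = Δt · v_P v_S / (v_P − v_S) = Δt · (6.55·3.49)/(6.55−3.49) ≈ 7.4704·Δt.
So d_P = 191.59, d_Q = 204.41, d_R = 165.21 km.
Circle about each station: (x + 152.3)² + (y + 95.8)² = 191.59²; (x + 154.3)² + (y + 21.0)² = 204.41²; (x − 128.7)² + (y − 51.6)² = 165.21².
Subtracting the P equation from the Q and R equations removes the quadratic terms:
-4.0 x + 149.6 y = -13200.16
562.0 x + 294.8 y = -3734.30
Solving the 2×2 system: x ≈ 39.1, y ≈ -87.2 km.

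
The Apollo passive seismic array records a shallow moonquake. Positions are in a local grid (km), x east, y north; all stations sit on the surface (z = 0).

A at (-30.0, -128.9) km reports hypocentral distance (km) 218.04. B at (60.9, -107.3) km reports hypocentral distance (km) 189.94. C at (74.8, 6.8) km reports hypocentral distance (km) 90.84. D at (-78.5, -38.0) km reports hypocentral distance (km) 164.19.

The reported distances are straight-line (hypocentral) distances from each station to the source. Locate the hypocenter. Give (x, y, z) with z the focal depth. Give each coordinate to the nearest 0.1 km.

x ≈ 32.4 km, y ≈ 76.0 km, depth ≈ 40.8 km

Each station gives a sphere (x−x_i)² + (y−y_i)² + z² = d_i² (stations at z=0).
Subtracting the A sphere from B and C: z² cancels, leaving linear equations in x and y:
181.8 x + 43.2 y = 9171.13
209.6 x + 271.4 y = 27415.61
Solving: x ≈ 32.386, y ≈ 76.004 km (keep extra digits for the depth step; rounded: 32.4, 76.0).
Then from the A sphere: z² = 218.04² − (x + 30.0)² − (y + 128.9)² with x = 32.386, y = 76.004, so z ≈ 40.789 ≈ 40.8 km.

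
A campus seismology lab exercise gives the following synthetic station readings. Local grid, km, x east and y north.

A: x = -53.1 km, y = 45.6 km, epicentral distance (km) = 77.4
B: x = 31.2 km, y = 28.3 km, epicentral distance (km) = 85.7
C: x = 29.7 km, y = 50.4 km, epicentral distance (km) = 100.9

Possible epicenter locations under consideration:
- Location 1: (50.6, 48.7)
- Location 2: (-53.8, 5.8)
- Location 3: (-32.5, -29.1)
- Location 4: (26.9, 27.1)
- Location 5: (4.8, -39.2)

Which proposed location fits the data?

Location 3

For each candidate, compare |candidate − station| to the reported distance:
Location 1: residuals A 26.3, B 57.5, C 79.9 → max 79.9 km
Location 2: residuals A 37.6, B 2.2, C 6.2 → max 37.6 km
Location 3: residuals A 0.1, B 0.0, C 0.0 → max 0.1 km
Location 4: residuals A 4.7, B 81.2, C 77.4 → max 81.2 km
Location 5: residuals A 25.3, B 13.2, C 7.9 → max 25.3 km
Only Location 3 has all residuals ≈ 0.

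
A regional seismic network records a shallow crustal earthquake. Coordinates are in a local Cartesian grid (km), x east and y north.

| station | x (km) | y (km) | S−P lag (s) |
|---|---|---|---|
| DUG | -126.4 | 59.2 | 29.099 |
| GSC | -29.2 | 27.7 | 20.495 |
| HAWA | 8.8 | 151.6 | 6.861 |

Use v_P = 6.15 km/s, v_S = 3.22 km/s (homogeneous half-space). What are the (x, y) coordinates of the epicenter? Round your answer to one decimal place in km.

x ≈ 53.4 km, y ≈ 138.9 km

Distance from S−P lag: d = Δt · v_P v_S / (v_P − v_S) = Δt · (6.15·3.22)/(6.15−3.22) ≈ 6.7587·Δt.
So d_DUG = 196.67, d_GSC = 138.52, d_HAWA = 46.37 km.
Circle about each station: (x + 126.4)² + (y − 59.2)² = 196.67²; (x + 29.2)² + (y − 27.7)² = 138.52²; (x − 8.8)² + (y − 151.6)² = 46.37².
Subtracting the DUG equation from the GSC and HAWA equations removes the quadratic terms:
194.4 x − 63.0 y = 1629.63
270.4 x + 184.8 y = 40107.31
Solving the 2×2 system: x ≈ 53.4, y ≈ 138.9 km.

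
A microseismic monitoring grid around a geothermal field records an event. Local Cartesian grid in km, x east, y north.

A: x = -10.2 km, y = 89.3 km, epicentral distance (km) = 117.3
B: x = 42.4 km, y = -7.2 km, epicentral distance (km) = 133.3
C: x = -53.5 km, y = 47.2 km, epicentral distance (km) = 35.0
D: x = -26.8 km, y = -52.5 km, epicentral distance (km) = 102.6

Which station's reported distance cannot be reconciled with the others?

Solve using three stations at a time. Using B, C, D (subtract circle equations pairwise → linear system) gives (x, y) ≈ (-85.0, 32.0).
Distances from that point to each station vs reported:
  A: calculated 94.2 vs reported 117.3 → residual 23.1 km
  B: calculated 133.3 vs reported 133.3 → residual 0.0 km
  C: calculated 35.0 vs reported 35.0 → residual 0.0 km
  D: calculated 102.6 vs reported 102.6 → residual 0.0 km
B, C, D are mutually consistent (residuals ≈ 0); A is off by 23.1 km.

A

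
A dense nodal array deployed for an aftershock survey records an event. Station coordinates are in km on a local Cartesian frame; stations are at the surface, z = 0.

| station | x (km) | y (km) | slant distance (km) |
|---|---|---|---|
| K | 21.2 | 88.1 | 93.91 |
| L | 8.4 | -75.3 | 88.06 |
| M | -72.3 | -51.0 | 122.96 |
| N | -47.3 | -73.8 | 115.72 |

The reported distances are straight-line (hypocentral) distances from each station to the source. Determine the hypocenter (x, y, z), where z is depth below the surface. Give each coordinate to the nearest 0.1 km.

Each station gives a sphere (x−x_i)² + (y−y_i)² + z² = d_i² (stations at z=0).
Subtracting the K sphere from L and M: z² cancels, leaving linear equations in x and y:
-25.6 x − 326.8 y = -1405.88
-187.0 x − 278.2 y = -6682.83
Solving: x ≈ 33.207, y ≈ 1.701 km (keep extra digits for the depth step; rounded: 33.2, 1.7).
Then from the K sphere: z² = 93.91² − (x − 21.2)² − (y − 88.1)² with x = 33.207, y = 1.701, so z ≈ 34.787 ≈ 34.8 km.
Check against N (with the unrounded solution): distance 115.72 ≈ 115.72 km. ✓

x ≈ 33.2 km, y ≈ 1.7 km, depth ≈ 34.8 km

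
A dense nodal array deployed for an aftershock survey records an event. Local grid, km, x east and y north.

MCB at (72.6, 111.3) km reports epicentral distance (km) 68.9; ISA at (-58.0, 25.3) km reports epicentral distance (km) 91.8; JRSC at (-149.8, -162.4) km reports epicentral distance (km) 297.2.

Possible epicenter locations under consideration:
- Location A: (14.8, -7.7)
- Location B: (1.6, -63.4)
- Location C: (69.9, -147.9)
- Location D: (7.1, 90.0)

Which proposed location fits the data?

Location D

For each candidate, compare |candidate − station| to the reported distance:
Location A: residuals MCB 63.4, ISA 11.9, JRSC 71.3 → max 71.3 km
Location B: residuals MCB 119.7, ISA 15.1, JRSC 116.3 → max 119.7 km
Location C: residuals MCB 190.3, ISA 123.5, JRSC 77.0 → max 190.3 km
Location D: residuals MCB 0.0, ISA 0.0, JRSC 0.0 → max 0.0 km
Only Location D has all residuals ≈ 0.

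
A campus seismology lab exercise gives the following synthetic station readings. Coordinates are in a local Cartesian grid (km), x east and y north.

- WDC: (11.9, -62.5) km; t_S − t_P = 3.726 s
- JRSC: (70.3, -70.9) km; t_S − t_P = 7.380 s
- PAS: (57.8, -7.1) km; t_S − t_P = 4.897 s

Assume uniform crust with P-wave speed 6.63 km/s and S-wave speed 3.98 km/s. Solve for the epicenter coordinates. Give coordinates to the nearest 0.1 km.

Distance from S−P lag: d = Δt · v_P v_S / (v_P − v_S) = Δt · (6.63·3.98)/(6.63−3.98) ≈ 9.9575·Δt.
So d_WDC = 37.10, d_JRSC = 73.49, d_PAS = 48.76 km.
Circle about each station: (x − 11.9)² + (y + 62.5)² = 37.10²; (x − 70.3)² + (y + 70.9)² = 73.49²; (x − 57.8)² + (y + 7.1)² = 48.76².
Subtracting pairs of circle equations eliminates x²+y² and gives linear equations (the radical axes):
116.8 x − 16.8 y = 1896.67
91.8 x + 110.8 y = -1657.74
Solving the 2×2 system: x ≈ 12.6, y ≈ -25.4 km.

(12.6, -25.4)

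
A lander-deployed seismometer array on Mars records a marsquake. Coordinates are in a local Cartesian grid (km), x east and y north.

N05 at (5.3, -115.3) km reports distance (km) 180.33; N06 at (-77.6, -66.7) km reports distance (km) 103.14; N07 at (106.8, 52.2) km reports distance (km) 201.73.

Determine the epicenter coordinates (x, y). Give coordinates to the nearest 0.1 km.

Circle about each station: (x − 5.3)² + (y + 115.3)² = 180.33²; (x + 77.6)² + (y + 66.7)² = 103.14²; (x − 106.8)² + (y − 52.2)² = 201.73².
Subtracting pairs of circle equations eliminates x²+y² and gives linear equations (the radical axes):
-165.8 x + 97.2 y = 19029.52
203.0 x + 335.0 y = -7367.18
Solving the 2×2 system: x ≈ -94.2, y ≈ 35.1 km.

(-94.2, 35.1)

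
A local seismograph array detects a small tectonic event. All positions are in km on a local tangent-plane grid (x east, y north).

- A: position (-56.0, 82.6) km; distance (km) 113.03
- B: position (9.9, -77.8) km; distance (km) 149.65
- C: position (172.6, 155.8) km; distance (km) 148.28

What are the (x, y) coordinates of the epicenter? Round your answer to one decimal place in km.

Circle about each station: (x + 56.0)² + (y − 82.6)² = 113.03²; (x − 9.9)² + (y + 77.8)² = 149.65²; (x − 172.6)² + (y − 155.8)² = 148.28².
Subtracting pairs of circle equations eliminates x²+y² and gives linear equations (the radical axes):
131.8 x − 320.8 y = -13427.25
457.2 x + 146.4 y = 34894.46
Solving the 2×2 system: x ≈ 55.6, y ≈ 64.7 km.

55.6 km east, 64.7 km north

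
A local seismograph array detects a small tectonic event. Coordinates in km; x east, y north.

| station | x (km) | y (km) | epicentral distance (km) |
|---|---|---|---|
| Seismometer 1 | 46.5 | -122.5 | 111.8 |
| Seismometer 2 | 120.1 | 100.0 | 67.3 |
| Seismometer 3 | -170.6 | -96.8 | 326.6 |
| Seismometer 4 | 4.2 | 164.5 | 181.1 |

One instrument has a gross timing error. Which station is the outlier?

Solve using three stations at a time. Using Seismometer 2, Seismometer 3, Seismometer 4 (subtract circle equations pairwise → linear system) gives (x, y) ≈ (129.0, 33.2).
Distances from that point to each station vs reported:
  Seismometer 1: calculated 176.2 vs reported 111.8 → residual 64.4 km
  Seismometer 2: calculated 67.3 vs reported 67.3 → residual 0.0 km
  Seismometer 3: calculated 326.6 vs reported 326.6 → residual 0.0 km
  Seismometer 4: calculated 181.1 vs reported 181.1 → residual 0.0 km
Seismometer 2, Seismometer 3, Seismometer 4 are mutually consistent (residuals ≈ 0); Seismometer 1 is off by 64.4 km.

Seismometer 1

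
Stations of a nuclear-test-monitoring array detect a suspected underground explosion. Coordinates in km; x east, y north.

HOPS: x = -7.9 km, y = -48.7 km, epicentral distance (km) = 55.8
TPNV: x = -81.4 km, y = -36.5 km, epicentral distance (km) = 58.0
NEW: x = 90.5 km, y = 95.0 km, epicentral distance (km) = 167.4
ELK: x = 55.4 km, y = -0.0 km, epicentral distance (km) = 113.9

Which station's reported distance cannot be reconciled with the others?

Solve using three stations at a time. Using TPNV, NEW, ELK (subtract circle equations pairwise → linear system) gives (x, y) ≈ (-57.4, 16.4).
Distances from that point to each station vs reported:
  HOPS: calculated 81.8 vs reported 55.8 → residual 26.0 km
  TPNV: calculated 58.1 vs reported 58.0 → residual 0.1 km
  NEW: calculated 167.4 vs reported 167.4 → residual 0.0 km
  ELK: calculated 114.0 vs reported 113.9 → residual 0.1 km
TPNV, NEW, ELK are mutually consistent (residuals ≈ 0); HOPS is off by 26.0 km.

HOPS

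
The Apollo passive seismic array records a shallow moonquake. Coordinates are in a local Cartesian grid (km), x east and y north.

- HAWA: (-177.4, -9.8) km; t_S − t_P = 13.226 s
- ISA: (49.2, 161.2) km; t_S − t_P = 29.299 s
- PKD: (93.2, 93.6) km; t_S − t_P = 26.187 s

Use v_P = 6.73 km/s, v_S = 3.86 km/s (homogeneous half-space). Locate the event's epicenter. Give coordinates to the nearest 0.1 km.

(-75.6, -72.8)

Distance from S−P lag: d = Δt · v_P v_S / (v_P − v_S) = Δt · (6.73·3.86)/(6.73−3.86) ≈ 9.0515·Δt.
So d_HAWA = 119.72, d_ISA = 265.20, d_PKD = 237.03 km.
Circle about each station: (x + 177.4)² + (y + 9.8)² = 119.72²; (x − 49.2)² + (y − 161.2)² = 265.20²; (x − 93.2)² + (y − 93.6)² = 237.03².
Subtracting pairs of circle equations eliminates x²+y² and gives linear equations (the radical axes):
453.2 x + 342.0 y = -59158.88
541.2 x + 206.8 y = -55969.94
Solving the 2×2 system: x ≈ -75.6, y ≈ -72.8 km.
Check against HAWA (with the unrounded x, y): √((x + 177.4)²+(y + 9.8)²) = 119.71 ≈ 119.72 km. ✓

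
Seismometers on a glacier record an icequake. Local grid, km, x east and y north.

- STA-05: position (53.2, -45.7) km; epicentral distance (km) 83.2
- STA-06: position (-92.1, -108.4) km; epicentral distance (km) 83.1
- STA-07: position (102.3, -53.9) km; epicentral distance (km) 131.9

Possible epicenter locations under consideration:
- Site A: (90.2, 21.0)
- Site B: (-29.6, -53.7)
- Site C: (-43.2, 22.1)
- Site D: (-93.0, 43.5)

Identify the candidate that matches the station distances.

Site B

For each candidate, compare |candidate − station| to the reported distance:
Site A: residuals STA-05 6.9, STA-06 140.5, STA-07 56.0 → max 140.5 km
Site B: residuals STA-05 0.0, STA-06 0.0, STA-07 0.0 → max 0.0 km
Site C: residuals STA-05 34.7, STA-06 56.3, STA-07 32.3 → max 56.3 km
Site D: residuals STA-05 88.1, STA-06 68.8, STA-07 86.3 → max 88.1 km
Only Site B has all residuals ≈ 0.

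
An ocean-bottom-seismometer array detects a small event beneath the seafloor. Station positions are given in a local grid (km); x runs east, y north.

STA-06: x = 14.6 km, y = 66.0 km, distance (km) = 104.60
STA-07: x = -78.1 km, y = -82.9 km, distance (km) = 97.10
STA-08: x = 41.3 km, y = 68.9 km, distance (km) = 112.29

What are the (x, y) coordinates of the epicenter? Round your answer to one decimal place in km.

(8.2, -38.4)

Circle about each station: (x − 14.6)² + (y − 66.0)² = 104.60²; (x + 78.1)² + (y + 82.9)² = 97.10²; (x − 41.3)² + (y − 68.9)² = 112.29².
Subtracting the STA-06 equation from the STA-07 and STA-08 equations removes the quadratic terms:
-185.4 x − 297.8 y = 9915.61
53.4 x + 5.8 y = 215.86
Solving the 2×2 system: x ≈ 8.2, y ≈ -38.4 km.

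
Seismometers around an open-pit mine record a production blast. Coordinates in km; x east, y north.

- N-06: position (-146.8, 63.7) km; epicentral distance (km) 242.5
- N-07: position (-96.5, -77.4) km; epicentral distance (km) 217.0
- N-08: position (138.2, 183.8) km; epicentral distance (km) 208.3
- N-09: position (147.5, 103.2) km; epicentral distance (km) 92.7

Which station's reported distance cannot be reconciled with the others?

N-08

Solve using three stations at a time. Using N-06, N-07, N-09 (subtract circle equations pairwise → linear system) gives (x, y) ≈ (93.1, 28.2).
Distances from that point to each station vs reported:
  N-06: calculated 242.5 vs reported 242.5 → residual 0.0 km
  N-07: calculated 217.0 vs reported 217.0 → residual 0.0 km
  N-08: calculated 162.0 vs reported 208.3 → residual 46.3 km
  N-09: calculated 92.7 vs reported 92.7 → residual 0.0 km
N-06, N-07, N-09 are mutually consistent (residuals ≈ 0); N-08 is off by 46.3 km.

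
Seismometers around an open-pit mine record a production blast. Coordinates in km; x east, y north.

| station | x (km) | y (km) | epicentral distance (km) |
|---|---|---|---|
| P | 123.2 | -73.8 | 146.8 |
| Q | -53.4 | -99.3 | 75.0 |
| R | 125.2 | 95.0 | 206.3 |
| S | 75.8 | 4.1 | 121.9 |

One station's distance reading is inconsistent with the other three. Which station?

Solve using three stations at a time. Using Q, R, S (subtract circle equations pairwise → linear system) gives (x, y) ≈ (-42.6, -25.1).
Distances from that point to each station vs reported:
  P: calculated 172.8 vs reported 146.8 → residual 26.0 km
  Q: calculated 75.0 vs reported 75.0 → residual 0.0 km
  R: calculated 206.3 vs reported 206.3 → residual 0.0 km
  S: calculated 121.9 vs reported 121.9 → residual 0.0 km
Q, R, S are mutually consistent (residuals ≈ 0); P is off by 26.0 km.

P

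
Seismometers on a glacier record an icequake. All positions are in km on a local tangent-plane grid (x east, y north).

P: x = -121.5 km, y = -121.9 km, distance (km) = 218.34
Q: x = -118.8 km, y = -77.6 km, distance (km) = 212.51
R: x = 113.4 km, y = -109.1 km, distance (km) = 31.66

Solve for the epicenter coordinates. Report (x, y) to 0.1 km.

Circle about each station: (x + 121.5)² + (y + 121.9)² = 218.34²; (x + 118.8)² + (y + 77.6)² = 212.51²; (x − 113.4)² + (y + 109.1)² = 31.66².
Subtracting the P equation from the Q and R equations removes the quadratic terms:
5.4 x + 88.6 y = -6974.80
469.8 x + 25.6 y = 41810.51
Solving the 2×2 system: x ≈ 93.6, y ≈ -84.4 km.

(93.6, -84.4)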